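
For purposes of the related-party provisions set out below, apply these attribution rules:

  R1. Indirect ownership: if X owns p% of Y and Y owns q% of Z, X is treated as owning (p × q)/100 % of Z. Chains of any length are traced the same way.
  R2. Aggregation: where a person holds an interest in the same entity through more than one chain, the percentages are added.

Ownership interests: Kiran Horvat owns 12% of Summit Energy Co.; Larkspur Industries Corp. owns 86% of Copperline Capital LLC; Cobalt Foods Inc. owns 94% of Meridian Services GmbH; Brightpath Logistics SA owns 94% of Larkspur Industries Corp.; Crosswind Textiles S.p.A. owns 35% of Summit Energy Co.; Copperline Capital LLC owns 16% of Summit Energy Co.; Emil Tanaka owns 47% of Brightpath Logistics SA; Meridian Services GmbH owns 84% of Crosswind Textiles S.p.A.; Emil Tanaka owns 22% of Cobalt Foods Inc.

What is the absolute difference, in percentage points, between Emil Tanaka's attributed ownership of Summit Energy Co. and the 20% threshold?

7.840912

Chain via Brightpath Logistics SA → Larkspur Industries Corp. → Copperline Capital LLC (R1): 47% × 94% × 86% × 16% = 6.079168% of Summit Energy Co.
Chain via Cobalt Foods Inc. → Meridian Services GmbH → Crosswind Textiles S.p.A. (R1): 22% × 94% × 84% × 35% = 6.07992% of Summit Energy Co.
Aggregating (R2): 6.079168% + 6.07992% = 12.159088%.
12.159088% falls short of the 20% threshold by 7.840912 percentage points.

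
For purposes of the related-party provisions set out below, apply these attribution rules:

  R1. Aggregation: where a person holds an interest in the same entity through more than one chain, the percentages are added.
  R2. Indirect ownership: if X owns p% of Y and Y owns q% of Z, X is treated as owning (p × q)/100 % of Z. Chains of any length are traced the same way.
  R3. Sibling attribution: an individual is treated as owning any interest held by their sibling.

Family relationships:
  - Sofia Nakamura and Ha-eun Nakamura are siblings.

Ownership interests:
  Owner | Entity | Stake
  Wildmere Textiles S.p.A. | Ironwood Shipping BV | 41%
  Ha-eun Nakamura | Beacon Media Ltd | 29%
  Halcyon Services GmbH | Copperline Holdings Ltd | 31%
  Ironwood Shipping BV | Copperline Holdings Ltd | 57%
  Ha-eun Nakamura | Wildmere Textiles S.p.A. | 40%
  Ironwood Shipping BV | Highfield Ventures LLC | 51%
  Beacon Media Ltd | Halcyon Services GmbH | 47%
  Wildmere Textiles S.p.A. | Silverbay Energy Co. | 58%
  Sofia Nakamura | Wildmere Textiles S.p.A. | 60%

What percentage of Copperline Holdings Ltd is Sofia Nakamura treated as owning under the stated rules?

By sibling attribution (R3), Sofia Nakamura is treated as also owning Ha-eun Nakamura's interest in Wildmere Textiles S.p.A, giving 60% + 40% = 100%.
By sibling attribution (R3), Sofia Nakamura is treated as owning Ha-eun Nakamura's 29% interest in Beacon Media Ltd.
Chain via Wildmere Textiles S.p.A. → Ironwood Shipping BV (R2): 100% × 41% × 57% = 23.37% of Copperline Holdings Ltd.
Chain via Beacon Media Ltd → Halcyon Services GmbH (R2): 29% × 47% × 31% = 4.2253% of Copperline Holdings Ltd.
Aggregating (R1): 23.37% + 4.2253% = 27.5953%.

27.5953%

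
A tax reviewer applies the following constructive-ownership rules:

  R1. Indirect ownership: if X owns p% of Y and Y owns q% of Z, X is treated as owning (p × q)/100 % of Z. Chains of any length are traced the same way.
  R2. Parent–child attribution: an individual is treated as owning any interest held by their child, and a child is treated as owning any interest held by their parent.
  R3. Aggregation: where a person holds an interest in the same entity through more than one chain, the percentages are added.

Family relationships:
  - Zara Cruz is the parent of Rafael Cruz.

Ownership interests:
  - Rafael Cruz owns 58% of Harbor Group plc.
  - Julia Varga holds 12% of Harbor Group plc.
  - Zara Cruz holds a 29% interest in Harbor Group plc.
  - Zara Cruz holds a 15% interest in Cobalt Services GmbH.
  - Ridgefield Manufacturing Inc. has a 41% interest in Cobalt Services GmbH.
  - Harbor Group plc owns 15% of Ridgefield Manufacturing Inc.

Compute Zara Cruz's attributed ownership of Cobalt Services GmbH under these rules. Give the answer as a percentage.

By parent–child attribution (R2), Zara Cruz is treated as also owning Rafael Cruz's interest in Harbor Group plc, giving 29% + 58% = 87%.
Chain via Harbor Group plc → Ridgefield Manufacturing Inc. (R1): 87% × 15% × 41% = 5.3505% of Cobalt Services GmbH.
Direct interest in Cobalt Services GmbH: 15%.
Aggregating (R3): 5.3505% + 15% = 20.3505%.

20.3505%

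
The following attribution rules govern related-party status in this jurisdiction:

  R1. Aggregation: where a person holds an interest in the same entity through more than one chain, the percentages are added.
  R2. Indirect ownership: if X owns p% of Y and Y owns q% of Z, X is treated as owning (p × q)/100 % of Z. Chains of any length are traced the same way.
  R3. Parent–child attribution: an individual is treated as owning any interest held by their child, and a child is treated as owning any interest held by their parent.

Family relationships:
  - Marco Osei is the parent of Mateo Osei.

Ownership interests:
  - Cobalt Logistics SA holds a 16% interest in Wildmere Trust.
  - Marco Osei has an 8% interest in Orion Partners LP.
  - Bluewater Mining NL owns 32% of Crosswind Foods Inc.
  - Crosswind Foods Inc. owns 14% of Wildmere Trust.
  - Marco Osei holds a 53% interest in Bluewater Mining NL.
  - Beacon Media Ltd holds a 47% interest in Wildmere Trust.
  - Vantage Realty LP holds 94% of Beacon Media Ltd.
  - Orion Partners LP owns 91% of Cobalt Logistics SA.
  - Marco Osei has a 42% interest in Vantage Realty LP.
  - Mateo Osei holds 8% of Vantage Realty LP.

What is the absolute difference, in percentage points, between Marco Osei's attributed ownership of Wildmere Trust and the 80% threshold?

54.3708

By parent–child attribution (R3), Marco Osei is treated as also owning Mateo Osei's interest in Vantage Realty LP, giving 42% + 8% = 50%.
Chain via Bluewater Mining NL → Crosswind Foods Inc. (R2): 53% × 32% × 14% = 2.3744% of Wildmere Trust.
Chain via Vantage Realty LP → Beacon Media Ltd (R2): 50% × 94% × 47% = 22.09% of Wildmere Trust.
Chain via Orion Partners LP → Cobalt Logistics SA (R2): 8% × 91% × 16% = 1.1648% of Wildmere Trust.
Aggregating (R1): 2.3744% + 22.09% + 1.1648% = 25.6292%.
25.6292% falls short of the 80% threshold by 54.3708 percentage points.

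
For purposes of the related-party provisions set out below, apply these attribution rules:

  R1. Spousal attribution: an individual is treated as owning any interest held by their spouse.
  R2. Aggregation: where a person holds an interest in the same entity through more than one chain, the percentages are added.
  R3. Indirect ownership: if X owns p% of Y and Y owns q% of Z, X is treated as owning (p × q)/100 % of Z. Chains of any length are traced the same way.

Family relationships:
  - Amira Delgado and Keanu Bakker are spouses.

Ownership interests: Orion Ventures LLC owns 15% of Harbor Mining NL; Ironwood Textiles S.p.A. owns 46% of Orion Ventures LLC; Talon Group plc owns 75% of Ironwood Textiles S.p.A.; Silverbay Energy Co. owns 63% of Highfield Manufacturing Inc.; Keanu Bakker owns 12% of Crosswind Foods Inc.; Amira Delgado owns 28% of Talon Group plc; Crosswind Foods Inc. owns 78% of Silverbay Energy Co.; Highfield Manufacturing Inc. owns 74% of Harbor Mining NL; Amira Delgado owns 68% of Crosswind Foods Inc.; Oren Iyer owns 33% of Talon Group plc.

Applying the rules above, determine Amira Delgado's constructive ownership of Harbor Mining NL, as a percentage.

30.53988%

By spousal attribution (R1), Amira Delgado is treated as also owning Keanu Bakker's interest in Crosswind Foods Inc, giving 68% + 12% = 80%.
Chain via Crosswind Foods Inc. → Silverbay Energy Co. → Highfield Manufacturing Inc. (R3): 80% × 78% × 63% × 74% = 29.09088% of Harbor Mining NL.
Chain via Talon Group plc → Ironwood Textiles S.p.A. → Orion Ventures LLC (R3): 28% × 75% × 46% × 15% = 1.449% of Harbor Mining NL.
Aggregating (R2): 29.09088% + 1.449% = 30.53988%.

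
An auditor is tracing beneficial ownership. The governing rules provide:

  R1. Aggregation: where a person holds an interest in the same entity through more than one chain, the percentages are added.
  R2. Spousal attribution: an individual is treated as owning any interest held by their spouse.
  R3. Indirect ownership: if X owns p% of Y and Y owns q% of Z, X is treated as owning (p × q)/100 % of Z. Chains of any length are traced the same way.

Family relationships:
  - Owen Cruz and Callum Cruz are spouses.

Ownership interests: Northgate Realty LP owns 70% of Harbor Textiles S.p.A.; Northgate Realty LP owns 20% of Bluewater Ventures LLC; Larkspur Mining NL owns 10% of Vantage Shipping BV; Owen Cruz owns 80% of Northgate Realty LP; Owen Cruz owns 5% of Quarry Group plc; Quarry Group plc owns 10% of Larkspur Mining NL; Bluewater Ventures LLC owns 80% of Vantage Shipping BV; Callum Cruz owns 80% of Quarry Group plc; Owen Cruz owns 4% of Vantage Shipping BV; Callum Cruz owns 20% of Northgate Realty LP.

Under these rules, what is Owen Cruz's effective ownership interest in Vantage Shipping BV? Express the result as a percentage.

20.85%

By spousal attribution (R2), Owen Cruz is treated as also owning Callum Cruz's interest in Quarry Group plc, giving 5% + 80% = 85%.
By spousal attribution (R2), Owen Cruz is treated as also owning Callum Cruz's interest in Northgate Realty LP, giving 80% + 20% = 100%.
Chain via Quarry Group plc → Larkspur Mining NL (R3): 85% × 10% × 10% = 0.85% of Vantage Shipping BV.
Chain via Northgate Realty LP → Bluewater Ventures LLC (R3): 100% × 20% × 80% = 16% of Vantage Shipping BV.
Direct interest in Vantage Shipping BV: 4%.
Aggregating (R1): 0.85% + 16% + 4% = 20.85%.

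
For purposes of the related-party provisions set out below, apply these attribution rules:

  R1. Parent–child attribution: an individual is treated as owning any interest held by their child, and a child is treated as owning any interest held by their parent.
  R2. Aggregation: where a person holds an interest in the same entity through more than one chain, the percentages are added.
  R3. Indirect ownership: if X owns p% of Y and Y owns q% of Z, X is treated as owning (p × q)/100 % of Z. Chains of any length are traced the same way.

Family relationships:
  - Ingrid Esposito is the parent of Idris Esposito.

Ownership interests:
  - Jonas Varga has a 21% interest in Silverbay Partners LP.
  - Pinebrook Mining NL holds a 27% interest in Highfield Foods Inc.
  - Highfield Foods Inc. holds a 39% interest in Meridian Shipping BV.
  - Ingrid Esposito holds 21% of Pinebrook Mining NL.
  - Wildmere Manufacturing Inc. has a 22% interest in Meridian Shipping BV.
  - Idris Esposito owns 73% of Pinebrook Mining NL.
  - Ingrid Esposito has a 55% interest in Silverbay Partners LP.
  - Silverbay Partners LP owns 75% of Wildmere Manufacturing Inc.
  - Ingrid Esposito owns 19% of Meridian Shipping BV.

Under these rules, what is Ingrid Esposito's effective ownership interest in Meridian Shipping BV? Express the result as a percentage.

By parent–child attribution (R1), Ingrid Esposito is treated as also owning Idris Esposito's interest in Pinebrook Mining NL, giving 21% + 73% = 94%.
Chain via Pinebrook Mining NL → Highfield Foods Inc. (R3): 94% × 27% × 39% = 9.8982% of Meridian Shipping BV.
Chain via Silverbay Partners LP → Wildmere Manufacturing Inc. (R3): 55% × 75% × 22% = 9.075% of Meridian Shipping BV.
Direct interest in Meridian Shipping BV: 19%.
Aggregating (R2): 9.8982% + 9.075% + 19% = 37.9732%.

37.9732%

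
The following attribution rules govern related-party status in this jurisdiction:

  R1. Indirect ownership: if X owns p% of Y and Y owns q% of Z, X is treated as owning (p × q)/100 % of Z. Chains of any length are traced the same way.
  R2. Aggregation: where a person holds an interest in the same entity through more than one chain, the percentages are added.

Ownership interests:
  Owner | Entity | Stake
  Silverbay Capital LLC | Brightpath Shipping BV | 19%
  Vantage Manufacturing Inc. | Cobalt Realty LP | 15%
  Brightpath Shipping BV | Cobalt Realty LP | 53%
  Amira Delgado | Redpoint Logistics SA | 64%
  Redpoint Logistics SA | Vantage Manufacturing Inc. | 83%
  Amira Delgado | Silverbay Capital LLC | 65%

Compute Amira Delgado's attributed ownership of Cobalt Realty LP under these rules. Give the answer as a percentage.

Chain via Silverbay Capital LLC → Brightpath Shipping BV (R1): 65% × 19% × 53% = 6.5455% of Cobalt Realty LP.
Chain via Redpoint Logistics SA → Vantage Manufacturing Inc. (R1): 64% × 83% × 15% = 7.968% of Cobalt Realty LP.
Aggregating (R2): 6.5455% + 7.968% = 14.5135%.

14.5135%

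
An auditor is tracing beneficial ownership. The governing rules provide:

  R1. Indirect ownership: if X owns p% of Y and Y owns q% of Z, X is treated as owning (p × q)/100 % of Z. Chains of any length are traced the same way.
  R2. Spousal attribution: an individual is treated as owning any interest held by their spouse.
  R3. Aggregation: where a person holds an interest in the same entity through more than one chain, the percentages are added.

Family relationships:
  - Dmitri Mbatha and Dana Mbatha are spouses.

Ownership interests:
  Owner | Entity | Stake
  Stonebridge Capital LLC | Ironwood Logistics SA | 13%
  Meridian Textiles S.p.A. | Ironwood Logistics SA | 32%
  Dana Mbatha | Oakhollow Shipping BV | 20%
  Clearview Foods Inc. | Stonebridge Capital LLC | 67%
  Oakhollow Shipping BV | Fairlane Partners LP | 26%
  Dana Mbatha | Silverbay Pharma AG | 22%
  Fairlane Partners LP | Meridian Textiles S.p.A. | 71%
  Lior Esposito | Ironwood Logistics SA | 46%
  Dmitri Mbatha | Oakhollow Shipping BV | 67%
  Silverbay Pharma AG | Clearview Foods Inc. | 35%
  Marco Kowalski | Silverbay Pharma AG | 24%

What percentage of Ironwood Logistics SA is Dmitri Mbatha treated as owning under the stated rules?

By spousal attribution (R2), Dmitri Mbatha is treated as also owning Dana Mbatha's interest in Oakhollow Shipping BV, giving 67% + 20% = 87%.
By spousal attribution (R2), Dmitri Mbatha is treated as owning Dana Mbatha's 22% interest in Silverbay Pharma AG.
Chain via Oakhollow Shipping BV → Fairlane Partners LP → Meridian Textiles S.p.A. (R1): 87% × 26% × 71% × 32% = 5.139264% of Ironwood Logistics SA.
Chain via Silverbay Pharma AG → Clearview Foods Inc. → Stonebridge Capital LLC (R1): 22% × 35% × 67% × 13% = 0.67067% of Ironwood Logistics SA.
Aggregating (R3): 5.139264% + 0.67067% = 5.809934%.

5.809934%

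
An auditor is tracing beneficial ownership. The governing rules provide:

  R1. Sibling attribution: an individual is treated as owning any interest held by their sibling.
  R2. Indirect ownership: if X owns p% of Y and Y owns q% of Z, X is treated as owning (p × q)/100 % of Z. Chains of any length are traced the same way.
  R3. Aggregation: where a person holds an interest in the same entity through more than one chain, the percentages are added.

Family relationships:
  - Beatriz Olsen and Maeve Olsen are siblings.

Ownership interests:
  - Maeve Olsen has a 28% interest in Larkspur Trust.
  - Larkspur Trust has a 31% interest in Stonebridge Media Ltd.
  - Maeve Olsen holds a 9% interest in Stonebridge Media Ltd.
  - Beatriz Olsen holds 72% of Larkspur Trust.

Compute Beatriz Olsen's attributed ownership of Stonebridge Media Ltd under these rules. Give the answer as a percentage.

40%

By sibling attribution (R1), Beatriz Olsen is treated as also owning Maeve Olsen's interest in Larkspur Trust, giving 72% + 28% = 100%.
By sibling attribution (R1), Beatriz Olsen is treated as owning Maeve Olsen's 9% interest in Stonebridge Media Ltd.
Chain via Larkspur Trust (R2): 100% × 31% = 31% of Stonebridge Media Ltd.
Direct interest in Stonebridge Media Ltd: 9%.
Aggregating (R3): 31% + 9% = 40%.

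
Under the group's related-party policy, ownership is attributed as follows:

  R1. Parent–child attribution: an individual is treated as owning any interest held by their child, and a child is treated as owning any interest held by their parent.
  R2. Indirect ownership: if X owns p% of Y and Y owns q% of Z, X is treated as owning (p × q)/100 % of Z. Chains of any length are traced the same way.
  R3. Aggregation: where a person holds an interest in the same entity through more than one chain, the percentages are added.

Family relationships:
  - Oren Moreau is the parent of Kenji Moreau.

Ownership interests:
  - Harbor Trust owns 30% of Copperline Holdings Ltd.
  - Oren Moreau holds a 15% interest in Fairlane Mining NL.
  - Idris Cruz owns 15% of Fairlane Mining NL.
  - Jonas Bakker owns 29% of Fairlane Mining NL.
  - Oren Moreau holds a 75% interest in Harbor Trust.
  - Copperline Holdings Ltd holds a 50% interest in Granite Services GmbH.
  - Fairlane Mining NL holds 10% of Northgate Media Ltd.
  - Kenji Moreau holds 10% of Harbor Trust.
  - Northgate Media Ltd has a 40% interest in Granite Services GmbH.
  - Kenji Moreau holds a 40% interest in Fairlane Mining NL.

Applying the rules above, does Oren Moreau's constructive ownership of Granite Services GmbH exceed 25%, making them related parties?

By parent–child attribution (R1), Oren Moreau is treated as also owning Kenji Moreau's interest in Fairlane Mining NL, giving 15% + 40% = 55%.
By parent–child attribution (R1), Oren Moreau is treated as also owning Kenji Moreau's interest in Harbor Trust, giving 75% + 10% = 85%.
Chain via Fairlane Mining NL → Northgate Media Ltd (R2): 55% × 10% × 40% = 2.2% of Granite Services GmbH.
Chain via Harbor Trust → Copperline Holdings Ltd (R2): 85% × 30% × 50% = 12.75% of Granite Services GmbH.
Aggregating (R3): 2.2% + 12.75% = 14.95%.
14.95% does not exceed the 25% threshold, so Oren is not a related party to Granite Services GmbH.

No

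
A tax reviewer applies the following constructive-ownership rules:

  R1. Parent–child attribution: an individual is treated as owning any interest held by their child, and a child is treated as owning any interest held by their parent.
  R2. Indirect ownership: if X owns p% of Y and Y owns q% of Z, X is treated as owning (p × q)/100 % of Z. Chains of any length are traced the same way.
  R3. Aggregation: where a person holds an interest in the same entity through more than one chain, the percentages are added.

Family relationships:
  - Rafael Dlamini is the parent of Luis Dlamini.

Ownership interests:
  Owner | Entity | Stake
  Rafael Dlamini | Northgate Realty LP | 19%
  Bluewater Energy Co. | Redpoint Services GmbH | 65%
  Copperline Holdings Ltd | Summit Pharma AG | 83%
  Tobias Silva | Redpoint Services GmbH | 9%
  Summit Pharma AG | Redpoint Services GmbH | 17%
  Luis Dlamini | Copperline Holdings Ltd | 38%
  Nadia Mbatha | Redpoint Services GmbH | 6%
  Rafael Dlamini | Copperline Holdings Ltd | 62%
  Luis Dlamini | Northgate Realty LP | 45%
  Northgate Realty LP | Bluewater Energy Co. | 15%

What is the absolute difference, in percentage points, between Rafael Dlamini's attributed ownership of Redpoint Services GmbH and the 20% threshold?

0.35

By parent–child attribution (R1), Rafael Dlamini is treated as also owning Luis Dlamini's interest in Copperline Holdings Ltd, giving 62% + 38% = 100%.
By parent–child attribution (R1), Rafael Dlamini is treated as also owning Luis Dlamini's interest in Northgate Realty LP, giving 19% + 45% = 64%.
Chain via Copperline Holdings Ltd → Summit Pharma AG (R2): 100% × 83% × 17% = 14.11% of Redpoint Services GmbH.
Chain via Northgate Realty LP → Bluewater Energy Co. (R2): 64% × 15% × 65% = 6.24% of Redpoint Services GmbH.
Aggregating (R3): 14.11% + 6.24% = 20.35%.
20.35% exceeds the 20% threshold by 0.35 percentage points.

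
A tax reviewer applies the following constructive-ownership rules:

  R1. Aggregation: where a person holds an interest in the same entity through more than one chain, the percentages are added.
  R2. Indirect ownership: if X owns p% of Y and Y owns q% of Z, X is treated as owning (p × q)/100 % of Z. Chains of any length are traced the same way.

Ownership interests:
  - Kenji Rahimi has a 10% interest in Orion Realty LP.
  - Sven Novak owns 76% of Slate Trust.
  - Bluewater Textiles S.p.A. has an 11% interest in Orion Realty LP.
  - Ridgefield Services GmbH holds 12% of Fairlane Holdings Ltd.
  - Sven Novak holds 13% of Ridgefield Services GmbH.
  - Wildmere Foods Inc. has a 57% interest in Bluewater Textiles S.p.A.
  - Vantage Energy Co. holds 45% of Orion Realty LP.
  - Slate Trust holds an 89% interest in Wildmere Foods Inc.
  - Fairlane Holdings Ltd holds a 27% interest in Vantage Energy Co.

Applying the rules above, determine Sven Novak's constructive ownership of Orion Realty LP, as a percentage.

4.430568%

Chain via Slate Trust → Wildmere Foods Inc. → Bluewater Textiles S.p.A. (R2): 76% × 89% × 57% × 11% = 4.241028% of Orion Realty LP.
Chain via Ridgefield Services GmbH → Fairlane Holdings Ltd → Vantage Energy Co. (R2): 13% × 12% × 27% × 45% = 0.18954% of Orion Realty LP.
Aggregating (R1): 4.241028% + 0.18954% = 4.430568%.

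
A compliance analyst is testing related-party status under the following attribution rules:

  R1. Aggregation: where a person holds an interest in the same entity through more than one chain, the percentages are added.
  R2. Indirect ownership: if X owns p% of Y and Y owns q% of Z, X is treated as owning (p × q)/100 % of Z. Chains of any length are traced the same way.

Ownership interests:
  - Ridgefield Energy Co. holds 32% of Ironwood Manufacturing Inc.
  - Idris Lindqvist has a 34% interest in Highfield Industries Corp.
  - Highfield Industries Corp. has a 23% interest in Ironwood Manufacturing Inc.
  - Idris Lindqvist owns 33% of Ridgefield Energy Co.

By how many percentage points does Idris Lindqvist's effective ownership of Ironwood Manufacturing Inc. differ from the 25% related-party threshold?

Chain via Ridgefield Energy Co. (R2): 33% × 32% = 10.56% of Ironwood Manufacturing Inc.
Chain via Highfield Industries Corp. (R2): 34% × 23% = 7.82% of Ironwood Manufacturing Inc.
Aggregating (R1): 10.56% + 7.82% = 18.38%.
18.38% falls short of the 25% threshold by 6.62 percentage points.

6.62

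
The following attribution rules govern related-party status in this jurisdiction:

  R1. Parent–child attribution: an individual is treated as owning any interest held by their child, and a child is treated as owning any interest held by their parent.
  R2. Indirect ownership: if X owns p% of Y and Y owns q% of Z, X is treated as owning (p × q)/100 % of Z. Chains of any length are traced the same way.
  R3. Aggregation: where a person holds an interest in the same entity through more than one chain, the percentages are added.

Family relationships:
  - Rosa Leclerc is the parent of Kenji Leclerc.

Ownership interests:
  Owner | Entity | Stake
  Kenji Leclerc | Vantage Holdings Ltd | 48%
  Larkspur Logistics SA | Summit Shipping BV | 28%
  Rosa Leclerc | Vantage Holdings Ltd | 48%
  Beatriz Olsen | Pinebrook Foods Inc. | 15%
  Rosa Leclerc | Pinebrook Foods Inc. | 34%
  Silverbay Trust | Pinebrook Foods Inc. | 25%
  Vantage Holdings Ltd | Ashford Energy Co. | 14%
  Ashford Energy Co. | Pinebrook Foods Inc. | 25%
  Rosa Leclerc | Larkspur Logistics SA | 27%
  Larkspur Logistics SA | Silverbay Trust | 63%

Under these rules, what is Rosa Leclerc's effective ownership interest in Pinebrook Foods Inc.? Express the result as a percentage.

41.6125%

By parent–child attribution (R1), Rosa Leclerc is treated as also owning Kenji Leclerc's interest in Vantage Holdings Ltd, giving 48% + 48% = 96%.
Chain via Vantage Holdings Ltd → Ashford Energy Co. (R2): 96% × 14% × 25% = 3.36% of Pinebrook Foods Inc.
Chain via Larkspur Logistics SA → Silverbay Trust (R2): 27% × 63% × 25% = 4.2525% of Pinebrook Foods Inc.
Direct interest in Pinebrook Foods Inc: 34%.
Aggregating (R3): 3.36% + 4.2525% + 34% = 41.6125%.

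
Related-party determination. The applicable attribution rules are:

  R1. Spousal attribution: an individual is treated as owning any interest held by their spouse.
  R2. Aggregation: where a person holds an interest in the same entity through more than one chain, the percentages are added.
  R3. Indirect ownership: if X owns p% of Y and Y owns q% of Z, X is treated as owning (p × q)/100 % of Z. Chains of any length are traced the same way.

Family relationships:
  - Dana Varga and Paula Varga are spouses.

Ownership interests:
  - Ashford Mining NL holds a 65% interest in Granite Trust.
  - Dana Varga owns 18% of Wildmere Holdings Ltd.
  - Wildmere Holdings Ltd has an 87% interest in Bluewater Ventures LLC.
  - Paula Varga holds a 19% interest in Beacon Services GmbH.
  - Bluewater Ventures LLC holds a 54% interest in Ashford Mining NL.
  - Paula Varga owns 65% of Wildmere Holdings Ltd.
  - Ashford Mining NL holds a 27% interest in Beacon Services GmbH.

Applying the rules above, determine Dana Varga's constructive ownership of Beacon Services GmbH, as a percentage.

By spousal attribution (R1), Dana Varga is treated as also owning Paula Varga's interest in Wildmere Holdings Ltd, giving 18% + 65% = 83%.
By spousal attribution (R1), Dana Varga is treated as owning Paula Varga's 19% interest in Beacon Services GmbH.
Chain via Wildmere Holdings Ltd → Bluewater Ventures LLC → Ashford Mining NL (R3): 83% × 87% × 54% × 27% = 10.528218% of Beacon Services GmbH.
Direct interest in Beacon Services GmbH: 19%.
Aggregating (R2): 10.528218% + 19% = 29.528218%.

29.528218%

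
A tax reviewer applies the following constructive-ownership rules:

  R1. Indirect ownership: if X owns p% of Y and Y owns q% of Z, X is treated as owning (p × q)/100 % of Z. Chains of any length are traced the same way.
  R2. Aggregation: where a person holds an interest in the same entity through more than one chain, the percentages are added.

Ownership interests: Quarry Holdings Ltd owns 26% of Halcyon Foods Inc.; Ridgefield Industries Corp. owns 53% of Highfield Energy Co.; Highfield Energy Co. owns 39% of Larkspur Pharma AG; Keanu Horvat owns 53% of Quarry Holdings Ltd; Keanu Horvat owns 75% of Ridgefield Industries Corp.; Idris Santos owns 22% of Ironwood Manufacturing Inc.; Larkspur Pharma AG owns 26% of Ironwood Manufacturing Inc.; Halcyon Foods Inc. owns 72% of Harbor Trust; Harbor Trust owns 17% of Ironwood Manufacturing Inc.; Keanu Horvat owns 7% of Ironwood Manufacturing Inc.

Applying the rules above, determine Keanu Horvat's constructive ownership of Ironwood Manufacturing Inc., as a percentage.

Chain via Quarry Holdings Ltd → Halcyon Foods Inc. → Harbor Trust (R1): 53% × 26% × 72% × 17% = 1.686672% of Ironwood Manufacturing Inc.
Chain via Ridgefield Industries Corp. → Highfield Energy Co. → Larkspur Pharma AG (R1): 75% × 53% × 39% × 26% = 4.03065% of Ironwood Manufacturing Inc.
Direct interest in Ironwood Manufacturing Inc: 7%.
Aggregating (R2): 1.686672% + 4.03065% + 7% = 12.717322%.

12.717322%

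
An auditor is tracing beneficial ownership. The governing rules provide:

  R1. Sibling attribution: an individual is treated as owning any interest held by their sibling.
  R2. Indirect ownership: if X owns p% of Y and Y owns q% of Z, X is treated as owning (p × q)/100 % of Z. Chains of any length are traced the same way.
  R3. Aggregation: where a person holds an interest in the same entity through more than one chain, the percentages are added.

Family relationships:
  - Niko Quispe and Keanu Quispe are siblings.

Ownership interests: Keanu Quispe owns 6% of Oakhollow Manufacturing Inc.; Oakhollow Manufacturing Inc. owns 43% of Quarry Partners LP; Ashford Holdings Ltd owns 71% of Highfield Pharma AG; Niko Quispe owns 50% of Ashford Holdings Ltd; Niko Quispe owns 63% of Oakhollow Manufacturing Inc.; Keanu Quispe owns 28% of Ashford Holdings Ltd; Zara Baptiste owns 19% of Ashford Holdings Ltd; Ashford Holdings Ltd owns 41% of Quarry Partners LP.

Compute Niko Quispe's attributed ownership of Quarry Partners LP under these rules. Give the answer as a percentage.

By sibling attribution (R1), Niko Quispe is treated as also owning Keanu Quispe's interest in Oakhollow Manufacturing Inc, giving 63% + 6% = 69%.
By sibling attribution (R1), Niko Quispe is treated as also owning Keanu Quispe's interest in Ashford Holdings Ltd, giving 50% + 28% = 78%.
Chain via Oakhollow Manufacturing Inc. (R2): 69% × 43% = 29.67% of Quarry Partners LP.
Chain via Ashford Holdings Ltd (R2): 78% × 41% = 31.98% of Quarry Partners LP.
Aggregating (R3): 29.67% + 31.98% = 61.65%.

61.65%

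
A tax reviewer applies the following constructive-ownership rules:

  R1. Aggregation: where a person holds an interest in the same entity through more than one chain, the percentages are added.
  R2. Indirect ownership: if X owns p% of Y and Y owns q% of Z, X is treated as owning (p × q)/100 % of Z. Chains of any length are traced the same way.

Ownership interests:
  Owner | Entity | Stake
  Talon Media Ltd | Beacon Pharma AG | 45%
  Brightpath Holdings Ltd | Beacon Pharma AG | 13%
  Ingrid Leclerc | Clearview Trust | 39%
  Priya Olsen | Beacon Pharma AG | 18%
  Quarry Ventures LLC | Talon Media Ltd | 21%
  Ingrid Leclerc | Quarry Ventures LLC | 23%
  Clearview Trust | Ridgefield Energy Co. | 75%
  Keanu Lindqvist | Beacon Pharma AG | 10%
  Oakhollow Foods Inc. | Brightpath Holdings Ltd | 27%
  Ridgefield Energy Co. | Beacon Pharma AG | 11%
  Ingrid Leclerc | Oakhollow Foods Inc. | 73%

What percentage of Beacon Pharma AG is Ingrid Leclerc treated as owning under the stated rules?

7.9533%

Chain via Clearview Trust → Ridgefield Energy Co. (R2): 39% × 75% × 11% = 3.2175% of Beacon Pharma AG.
Chain via Oakhollow Foods Inc. → Brightpath Holdings Ltd (R2): 73% × 27% × 13% = 2.5623% of Beacon Pharma AG.
Chain via Quarry Ventures LLC → Talon Media Ltd (R2): 23% × 21% × 45% = 2.1735% of Beacon Pharma AG.
Aggregating (R1): 3.2175% + 2.5623% + 2.1735% = 7.9533%.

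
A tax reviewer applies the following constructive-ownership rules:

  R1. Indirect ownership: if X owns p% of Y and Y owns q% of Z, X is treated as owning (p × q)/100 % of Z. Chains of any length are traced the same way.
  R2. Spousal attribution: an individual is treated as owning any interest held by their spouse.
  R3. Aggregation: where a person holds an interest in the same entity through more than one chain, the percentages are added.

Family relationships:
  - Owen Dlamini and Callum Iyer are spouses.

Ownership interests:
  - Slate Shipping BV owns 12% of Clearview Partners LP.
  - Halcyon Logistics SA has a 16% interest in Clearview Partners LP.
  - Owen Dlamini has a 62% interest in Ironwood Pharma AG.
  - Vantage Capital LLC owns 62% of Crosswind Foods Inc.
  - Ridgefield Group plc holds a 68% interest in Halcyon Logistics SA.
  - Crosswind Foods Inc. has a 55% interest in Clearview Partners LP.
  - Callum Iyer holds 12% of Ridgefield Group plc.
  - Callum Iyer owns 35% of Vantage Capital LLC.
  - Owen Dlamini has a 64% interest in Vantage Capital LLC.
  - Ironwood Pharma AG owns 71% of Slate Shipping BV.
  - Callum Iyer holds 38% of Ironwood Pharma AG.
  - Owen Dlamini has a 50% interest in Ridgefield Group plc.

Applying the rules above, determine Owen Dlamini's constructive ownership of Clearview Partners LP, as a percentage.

49.0246%

By spousal attribution (R2), Owen Dlamini is treated as also owning Callum Iyer's interest in Ironwood Pharma AG, giving 62% + 38% = 100%.
By spousal attribution (R2), Owen Dlamini is treated as also owning Callum Iyer's interest in Ridgefield Group plc, giving 50% + 12% = 62%.
By spousal attribution (R2), Owen Dlamini is treated as also owning Callum Iyer's interest in Vantage Capital LLC, giving 64% + 35% = 99%.
Chain via Ironwood Pharma AG → Slate Shipping BV (R1): 100% × 71% × 12% = 8.52% of Clearview Partners LP.
Chain via Ridgefield Group plc → Halcyon Logistics SA (R1): 62% × 68% × 16% = 6.7456% of Clearview Partners LP.
Chain via Vantage Capital LLC → Crosswind Foods Inc. (R1): 99% × 62% × 55% = 33.759% of Clearview Partners LP.
Aggregating (R3): 8.52% + 6.7456% + 33.759% = 49.0246%.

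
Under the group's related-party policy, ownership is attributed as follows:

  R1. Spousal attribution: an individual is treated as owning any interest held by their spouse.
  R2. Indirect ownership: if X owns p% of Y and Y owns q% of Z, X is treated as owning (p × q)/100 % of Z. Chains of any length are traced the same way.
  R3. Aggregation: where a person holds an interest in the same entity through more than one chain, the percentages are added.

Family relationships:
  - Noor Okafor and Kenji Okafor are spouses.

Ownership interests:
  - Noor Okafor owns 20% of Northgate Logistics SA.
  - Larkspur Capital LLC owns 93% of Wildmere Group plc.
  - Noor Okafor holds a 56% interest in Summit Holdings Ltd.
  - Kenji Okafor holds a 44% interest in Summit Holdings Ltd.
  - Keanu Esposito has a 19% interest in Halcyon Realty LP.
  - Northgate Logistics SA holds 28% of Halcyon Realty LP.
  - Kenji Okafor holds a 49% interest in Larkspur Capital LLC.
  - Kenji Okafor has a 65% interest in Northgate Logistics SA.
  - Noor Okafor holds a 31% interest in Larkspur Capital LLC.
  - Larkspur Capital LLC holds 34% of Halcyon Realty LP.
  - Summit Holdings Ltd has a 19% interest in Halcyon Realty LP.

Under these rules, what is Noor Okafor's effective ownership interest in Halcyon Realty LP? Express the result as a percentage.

70%

By spousal attribution (R1), Noor Okafor is treated as also owning Kenji Okafor's interest in Northgate Logistics SA, giving 20% + 65% = 85%.
By spousal attribution (R1), Noor Okafor is treated as also owning Kenji Okafor's interest in Summit Holdings Ltd, giving 56% + 44% = 100%.
By spousal attribution (R1), Noor Okafor is treated as also owning Kenji Okafor's interest in Larkspur Capital LLC, giving 31% + 49% = 80%.
Chain via Northgate Logistics SA (R2): 85% × 28% = 23.8% of Halcyon Realty LP.
Chain via Summit Holdings Ltd (R2): 100% × 19% = 19% of Halcyon Realty LP.
Chain via Larkspur Capital LLC (R2): 80% × 34% = 27.2% of Halcyon Realty LP.
Aggregating (R3): 23.8% + 19% + 27.2% = 70%.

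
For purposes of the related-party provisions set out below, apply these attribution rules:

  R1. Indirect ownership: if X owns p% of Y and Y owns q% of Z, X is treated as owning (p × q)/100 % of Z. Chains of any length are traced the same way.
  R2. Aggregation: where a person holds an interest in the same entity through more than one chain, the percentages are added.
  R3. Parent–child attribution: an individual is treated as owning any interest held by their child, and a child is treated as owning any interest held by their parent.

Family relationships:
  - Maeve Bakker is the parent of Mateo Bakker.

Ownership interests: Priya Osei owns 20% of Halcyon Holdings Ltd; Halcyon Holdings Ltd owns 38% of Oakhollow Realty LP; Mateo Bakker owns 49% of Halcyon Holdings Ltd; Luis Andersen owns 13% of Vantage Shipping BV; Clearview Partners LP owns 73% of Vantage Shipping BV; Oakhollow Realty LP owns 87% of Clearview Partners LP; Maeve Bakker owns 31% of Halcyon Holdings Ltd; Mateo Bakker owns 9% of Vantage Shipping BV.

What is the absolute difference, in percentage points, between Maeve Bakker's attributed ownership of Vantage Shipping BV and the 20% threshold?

8.30704

By parent–child attribution (R3), Maeve Bakker is treated as also owning Mateo Bakker's interest in Halcyon Holdings Ltd, giving 31% + 49% = 80%.
By parent–child attribution (R3), Maeve Bakker is treated as owning Mateo Bakker's 9% interest in Vantage Shipping BV.
Chain via Halcyon Holdings Ltd → Oakhollow Realty LP → Clearview Partners LP (R1): 80% × 38% × 87% × 73% = 19.30704% of Vantage Shipping BV.
Direct interest in Vantage Shipping BV: 9%.
Aggregating (R2): 19.30704% + 9% = 28.30704%.
28.30704% exceeds the 20% threshold by 8.30704 percentage points.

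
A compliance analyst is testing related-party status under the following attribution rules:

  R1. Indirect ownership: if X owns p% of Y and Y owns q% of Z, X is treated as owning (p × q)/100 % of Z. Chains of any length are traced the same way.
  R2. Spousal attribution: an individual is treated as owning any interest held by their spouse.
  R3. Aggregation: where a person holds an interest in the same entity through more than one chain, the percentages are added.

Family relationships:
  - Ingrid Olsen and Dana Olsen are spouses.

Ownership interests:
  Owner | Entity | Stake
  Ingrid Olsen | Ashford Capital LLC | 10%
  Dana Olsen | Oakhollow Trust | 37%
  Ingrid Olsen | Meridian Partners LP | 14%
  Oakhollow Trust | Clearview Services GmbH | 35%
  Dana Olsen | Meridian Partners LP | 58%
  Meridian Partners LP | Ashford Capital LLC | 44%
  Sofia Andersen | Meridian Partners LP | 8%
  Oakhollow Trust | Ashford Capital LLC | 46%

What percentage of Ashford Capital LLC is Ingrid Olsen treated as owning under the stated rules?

By spousal attribution (R2), Ingrid Olsen is treated as also owning Dana Olsen's interest in Meridian Partners LP, giving 14% + 58% = 72%.
By spousal attribution (R2), Ingrid Olsen is treated as owning Dana Olsen's 37% interest in Oakhollow Trust.
Chain via Meridian Partners LP (R1): 72% × 44% = 31.68% of Ashford Capital LLC.
Direct interest in Ashford Capital LLC: 10%.
Chain via Oakhollow Trust (R1): 37% × 46% = 17.02% of Ashford Capital LLC.
Aggregating (R3): 31.68% + 10% + 17.02% = 58.7%.

58.7%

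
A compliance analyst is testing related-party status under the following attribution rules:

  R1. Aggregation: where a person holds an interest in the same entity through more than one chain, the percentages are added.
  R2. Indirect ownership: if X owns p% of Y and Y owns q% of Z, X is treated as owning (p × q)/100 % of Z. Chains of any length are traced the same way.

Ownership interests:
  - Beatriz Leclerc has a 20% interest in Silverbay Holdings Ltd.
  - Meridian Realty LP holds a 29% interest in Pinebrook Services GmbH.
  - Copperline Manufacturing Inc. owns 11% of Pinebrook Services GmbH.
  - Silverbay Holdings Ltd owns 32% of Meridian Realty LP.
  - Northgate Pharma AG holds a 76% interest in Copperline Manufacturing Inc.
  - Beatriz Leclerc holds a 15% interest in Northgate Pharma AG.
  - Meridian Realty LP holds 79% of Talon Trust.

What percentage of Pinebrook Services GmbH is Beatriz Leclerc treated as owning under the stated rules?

Chain via Northgate Pharma AG → Copperline Manufacturing Inc. (R2): 15% × 76% × 11% = 1.254% of Pinebrook Services GmbH.
Chain via Silverbay Holdings Ltd → Meridian Realty LP (R2): 20% × 32% × 29% = 1.856% of Pinebrook Services GmbH.
Aggregating (R1): 1.254% + 1.856% = 3.11%.

3.11%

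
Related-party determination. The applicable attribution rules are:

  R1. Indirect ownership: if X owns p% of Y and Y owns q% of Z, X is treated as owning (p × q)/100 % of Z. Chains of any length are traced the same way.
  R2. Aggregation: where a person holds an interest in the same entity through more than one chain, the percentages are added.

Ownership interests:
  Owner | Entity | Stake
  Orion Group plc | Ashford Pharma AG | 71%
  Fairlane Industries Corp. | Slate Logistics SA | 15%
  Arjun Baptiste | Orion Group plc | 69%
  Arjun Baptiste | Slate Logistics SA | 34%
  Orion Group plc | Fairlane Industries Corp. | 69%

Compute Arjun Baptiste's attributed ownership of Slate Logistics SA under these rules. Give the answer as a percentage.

41.1415%

Chain via Orion Group plc → Fairlane Industries Corp. (R1): 69% × 69% × 15% = 7.1415% of Slate Logistics SA.
Direct interest in Slate Logistics SA: 34%.
Aggregating (R2): 7.1415% + 34% = 41.1415%.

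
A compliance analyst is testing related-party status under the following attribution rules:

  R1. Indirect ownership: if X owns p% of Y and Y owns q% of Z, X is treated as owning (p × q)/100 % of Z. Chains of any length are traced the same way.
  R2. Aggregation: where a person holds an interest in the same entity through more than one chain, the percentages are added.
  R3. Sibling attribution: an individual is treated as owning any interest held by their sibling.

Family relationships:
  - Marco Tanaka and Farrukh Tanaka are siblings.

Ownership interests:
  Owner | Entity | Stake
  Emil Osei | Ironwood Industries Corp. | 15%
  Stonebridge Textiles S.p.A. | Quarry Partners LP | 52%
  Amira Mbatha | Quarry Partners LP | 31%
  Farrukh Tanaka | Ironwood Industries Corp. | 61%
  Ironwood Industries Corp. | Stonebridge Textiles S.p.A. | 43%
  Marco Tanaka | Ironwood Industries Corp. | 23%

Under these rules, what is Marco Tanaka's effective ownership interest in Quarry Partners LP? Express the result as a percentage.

By sibling attribution (R3), Marco Tanaka is treated as also owning Farrukh Tanaka's interest in Ironwood Industries Corp, giving 23% + 61% = 84%.
Chain via Ironwood Industries Corp. → Stonebridge Textiles S.p.A. (R1): 84% × 43% × 52% = 18.7824% of Quarry Partners LP.

18.7824%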